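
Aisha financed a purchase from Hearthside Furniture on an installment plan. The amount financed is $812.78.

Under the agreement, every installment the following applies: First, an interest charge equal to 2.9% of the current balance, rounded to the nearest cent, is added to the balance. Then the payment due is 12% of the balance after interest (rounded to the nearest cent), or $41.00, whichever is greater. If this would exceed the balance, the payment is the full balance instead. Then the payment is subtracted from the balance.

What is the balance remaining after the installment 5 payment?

$494.84

Installment 1: opening $812.78; interest $23.57 → $836.35; payment $100.36; balance $735.99
Installment 2: opening $735.99; interest $21.34 → $757.33; payment $90.88; balance $666.45
Installment 3: opening $666.45; interest $19.33 → $685.78; payment $82.29; balance $603.49
Installment 4: opening $603.49; interest $17.50 → $620.99; payment $74.52; balance $546.47
Installment 5: opening $546.47; interest $15.85 → $562.32; payment $67.48; balance $494.84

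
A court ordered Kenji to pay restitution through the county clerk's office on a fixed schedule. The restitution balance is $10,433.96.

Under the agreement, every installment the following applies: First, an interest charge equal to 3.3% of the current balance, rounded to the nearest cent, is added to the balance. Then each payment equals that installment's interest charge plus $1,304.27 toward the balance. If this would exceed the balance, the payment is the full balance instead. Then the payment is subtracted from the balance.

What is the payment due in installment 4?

# | Opening | Interest | Payment | End bal
1 | $10,433.96 | $344.32 | $1,648.59 | $9,129.69
2 | $9,129.69 | $301.28 | $1,605.55 | $7,825.42
3 | $7,825.42 | $258.24 | $1,562.51 | $6,521.15
4 | $6,521.15 | $215.20 | $1,519.47 | $5,216.88

$1,519.47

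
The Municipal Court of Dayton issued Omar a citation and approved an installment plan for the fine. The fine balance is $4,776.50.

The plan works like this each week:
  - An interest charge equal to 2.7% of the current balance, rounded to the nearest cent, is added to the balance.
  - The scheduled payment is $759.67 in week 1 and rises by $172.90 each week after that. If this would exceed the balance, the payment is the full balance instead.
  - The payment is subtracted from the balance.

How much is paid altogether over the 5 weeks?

# | Opening | Interest | Payment | End bal
1 | $4,776.50 | $128.97 | $759.67 | $4,145.80
2 | $4,145.80 | $111.94 | $932.57 | $3,325.17
3 | $3,325.17 | $89.78 | $1,105.47 | $2,309.48
4 | $2,309.48 | $62.36 | $1,278.37 | $1,093.47
5 | $1,093.47 | $29.52 | $1,122.99 | $0.00
Total paid: $5,199.07

$5,199.07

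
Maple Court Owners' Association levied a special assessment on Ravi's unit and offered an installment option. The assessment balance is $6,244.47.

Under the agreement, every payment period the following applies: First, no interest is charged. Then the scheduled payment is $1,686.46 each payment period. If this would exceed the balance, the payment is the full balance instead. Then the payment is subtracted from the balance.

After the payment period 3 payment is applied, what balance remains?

Payment period 1: $6,244.47 − $1,686.46 → $4,558.01
Payment period 2: $4,558.01 − $1,686.46 → $2,871.55
Payment period 3: $2,871.55 − $1,686.46 → $1,185.09

$1,185.09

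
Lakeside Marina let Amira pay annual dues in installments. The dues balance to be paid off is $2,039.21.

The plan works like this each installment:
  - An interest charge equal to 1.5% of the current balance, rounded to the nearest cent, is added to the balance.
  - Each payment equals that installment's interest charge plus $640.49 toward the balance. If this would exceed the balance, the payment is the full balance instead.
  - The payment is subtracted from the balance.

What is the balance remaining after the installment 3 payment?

$117.74

# | Opening | Interest | Payment | End bal
1 | $2,039.21 | $30.59 | $671.08 | $1,398.72
2 | $1,398.72 | $20.98 | $661.47 | $758.23
3 | $758.23 | $11.37 | $651.86 | $117.74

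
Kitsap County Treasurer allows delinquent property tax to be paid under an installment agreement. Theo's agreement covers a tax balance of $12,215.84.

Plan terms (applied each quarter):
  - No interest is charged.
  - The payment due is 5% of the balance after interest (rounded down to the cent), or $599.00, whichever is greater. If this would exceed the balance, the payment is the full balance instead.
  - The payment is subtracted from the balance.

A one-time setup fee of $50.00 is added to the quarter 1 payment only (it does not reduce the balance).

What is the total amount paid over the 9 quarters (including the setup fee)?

$5,452.79

Quarter 1: opening $12,215.84; payment $610.79 (+ $50.00 fee); balance $11,605.05
Quarter 2: opening $11,605.05; payment $599.00; balance $11,006.05
Quarter 3: opening $11,006.05; payment $599.00; balance $10,407.05
Quarter 4: opening $10,407.05; payment $599.00; balance $9,808.05
Quarter 5: opening $9,808.05; payment $599.00; balance $9,209.05
Quarter 6: opening $9,209.05; payment $599.00; balance $8,610.05
Quarter 7: opening $8,610.05; payment $599.00; balance $8,011.05
Quarter 8: opening $8,011.05; payment $599.00; balance $7,412.05
Quarter 9: opening $7,412.05; payment $599.00; balance $6,813.05
Total paid: $5,452.79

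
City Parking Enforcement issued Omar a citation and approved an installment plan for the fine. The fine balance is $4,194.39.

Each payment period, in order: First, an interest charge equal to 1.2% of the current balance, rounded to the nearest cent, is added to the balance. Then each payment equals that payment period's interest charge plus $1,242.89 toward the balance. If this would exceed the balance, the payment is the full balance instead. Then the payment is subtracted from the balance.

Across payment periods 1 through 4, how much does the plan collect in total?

# | Opening | Interest | Payment | End bal
1 | $4,194.39 | $50.33 | $1,293.22 | $2,951.50
2 | $2,951.50 | $35.42 | $1,278.31 | $1,708.61
3 | $1,708.61 | $20.50 | $1,263.39 | $465.72
4 | $465.72 | $5.59 | $471.31 | $0.00
Total paid: $4,306.23

$4,306.23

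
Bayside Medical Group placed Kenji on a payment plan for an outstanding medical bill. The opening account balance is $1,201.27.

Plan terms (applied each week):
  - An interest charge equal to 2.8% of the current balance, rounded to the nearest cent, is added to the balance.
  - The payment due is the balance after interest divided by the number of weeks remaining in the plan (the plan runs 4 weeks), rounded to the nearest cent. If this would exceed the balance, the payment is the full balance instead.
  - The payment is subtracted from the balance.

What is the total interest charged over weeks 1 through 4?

Week 1: $1,201.27 +$33.64 interest = $1,234.91; pay $308.73 → $926.18
Week 2: $926.18 +$25.93 interest = $952.11; pay $317.37 → $634.74
Week 3: $634.74 +$17.77 interest = $652.51; pay $326.26 → $326.25
Week 4: $326.25 +$9.14 interest = $335.39; pay $335.39 → $0.00
Total interest: $33.64 + $25.93 + $17.77 + $9.14 = $86.48

$86.48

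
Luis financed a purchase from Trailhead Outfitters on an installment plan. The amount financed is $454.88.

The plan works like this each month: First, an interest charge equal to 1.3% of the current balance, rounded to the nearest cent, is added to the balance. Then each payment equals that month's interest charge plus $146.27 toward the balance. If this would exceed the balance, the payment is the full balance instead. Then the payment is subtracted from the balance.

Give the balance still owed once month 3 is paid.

Month 1: $454.88 +$5.91 interest = $460.79; pay $152.18 → $308.61
Month 2: $308.61 +$4.01 interest = $312.62; pay $150.28 → $162.34
Month 3: $162.34 +$2.11 interest = $164.45; pay $148.38 → $16.07

$16.07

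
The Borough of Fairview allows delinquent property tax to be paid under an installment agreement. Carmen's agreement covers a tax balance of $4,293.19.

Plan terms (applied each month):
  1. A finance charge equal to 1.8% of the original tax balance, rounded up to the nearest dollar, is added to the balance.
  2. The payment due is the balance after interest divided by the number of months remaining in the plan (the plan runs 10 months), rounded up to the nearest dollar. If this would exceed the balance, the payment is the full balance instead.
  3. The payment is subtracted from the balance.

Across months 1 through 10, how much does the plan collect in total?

# | Opening | Interest | Payment | End bal
1 | $4,293.19 | $78.00 | $438.00 | $3,933.19
2 | $3,933.19 | $78.00 | $446.00 | $3,565.19
3 | $3,565.19 | $78.00 | $456.00 | $3,187.19
4 | $3,187.19 | $78.00 | $467.00 | $2,798.19
5 | $2,798.19 | $78.00 | $480.00 | $2,396.19
6 | $2,396.19 | $78.00 | $495.00 | $1,979.19
7 | $1,979.19 | $78.00 | $515.00 | $1,542.19
8 | $1,542.19 | $78.00 | $541.00 | $1,079.19
9 | $1,079.19 | $78.00 | $579.00 | $578.19
10 | $578.19 | $78.00 | $656.19 | $0.00
Total paid: $5,073.19

$5,073.19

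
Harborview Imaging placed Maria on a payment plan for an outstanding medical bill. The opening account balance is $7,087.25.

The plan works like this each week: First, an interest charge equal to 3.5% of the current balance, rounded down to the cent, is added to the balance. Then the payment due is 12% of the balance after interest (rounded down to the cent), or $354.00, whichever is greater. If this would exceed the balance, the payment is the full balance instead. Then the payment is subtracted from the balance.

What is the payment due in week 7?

Week 1: opening $7,087.25; interest $248.05 → $7,335.30; payment $880.23; balance $6,455.07
Week 2: opening $6,455.07; interest $225.92 → $6,680.99; payment $801.71; balance $5,879.28
Week 3: opening $5,879.28; interest $205.77 → $6,085.05; payment $730.20; balance $5,354.85
Week 4: opening $5,354.85; interest $187.41 → $5,542.26; payment $665.07; balance $4,877.19
Week 5: opening $4,877.19; interest $170.70 → $5,047.89; payment $605.74; balance $4,442.15
Week 6: opening $4,442.15; interest $155.47 → $4,597.62; payment $551.71; balance $4,045.91
Week 7: opening $4,045.91; interest $141.60 → $4,187.51; payment $502.50; balance $3,685.01

$502.50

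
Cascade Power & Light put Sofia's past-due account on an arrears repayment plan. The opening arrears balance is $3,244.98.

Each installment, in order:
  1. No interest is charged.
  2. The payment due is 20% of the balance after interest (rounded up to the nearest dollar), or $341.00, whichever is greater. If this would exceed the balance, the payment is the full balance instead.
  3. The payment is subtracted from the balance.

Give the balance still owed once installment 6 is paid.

$636.98

Installment 1: opening $3,244.98; payment $649.00; balance $2,595.98
Installment 2: opening $2,595.98; payment $520.00; balance $2,075.98
Installment 3: opening $2,075.98; payment $416.00; balance $1,659.98
Installment 4: opening $1,659.98; payment $341.00; balance $1,318.98
Installment 5: opening $1,318.98; payment $341.00; balance $977.98
Installment 6: opening $977.98; payment $341.00; balance $636.98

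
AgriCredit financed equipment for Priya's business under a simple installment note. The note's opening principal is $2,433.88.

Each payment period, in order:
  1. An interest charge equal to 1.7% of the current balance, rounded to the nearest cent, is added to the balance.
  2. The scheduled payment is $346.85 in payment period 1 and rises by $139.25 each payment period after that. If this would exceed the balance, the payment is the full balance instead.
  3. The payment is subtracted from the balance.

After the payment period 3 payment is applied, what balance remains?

# | Opening | Interest | Payment | End bal
1 | $2,433.88 | $41.38 | $346.85 | $2,128.41
2 | $2,128.41 | $36.18 | $486.10 | $1,678.49
3 | $1,678.49 | $28.53 | $625.35 | $1,081.67

$1,081.67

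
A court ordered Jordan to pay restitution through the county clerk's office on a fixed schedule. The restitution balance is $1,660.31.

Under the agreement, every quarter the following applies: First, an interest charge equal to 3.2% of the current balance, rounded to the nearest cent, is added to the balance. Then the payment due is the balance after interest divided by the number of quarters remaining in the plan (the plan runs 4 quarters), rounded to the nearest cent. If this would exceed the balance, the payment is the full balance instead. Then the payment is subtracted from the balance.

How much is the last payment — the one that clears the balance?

Quarter 1: opening $1,660.31; interest $53.13 → $1,713.44; payment $428.36; balance $1,285.08
Quarter 2: opening $1,285.08; interest $41.12 → $1,326.20; payment $442.07; balance $884.13
Quarter 3: opening $884.13; interest $28.29 → $912.42; payment $456.21; balance $456.21
Quarter 4: opening $456.21; interest $14.60 → $470.81; payment $470.81; balance $0.00

$470.81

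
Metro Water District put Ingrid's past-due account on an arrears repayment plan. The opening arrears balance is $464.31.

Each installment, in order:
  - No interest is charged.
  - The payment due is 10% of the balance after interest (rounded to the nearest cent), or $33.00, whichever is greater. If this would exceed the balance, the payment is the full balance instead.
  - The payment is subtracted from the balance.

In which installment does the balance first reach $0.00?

14

Installment 1: opening $464.31; payment $46.43; balance $417.88
Installment 2: opening $417.88; payment $41.79; balance $376.09
Installment 3: opening $376.09; payment $37.61; balance $338.48
Installment 4: opening $338.48; payment $33.85; balance $304.63
Installment 5: opening $304.63; payment $33.00; balance $271.63
Installment 6: opening $271.63; payment $33.00; balance $238.63
Installment 7: opening $238.63; payment $33.00; balance $205.63
Installment 8: opening $205.63; payment $33.00; balance $172.63
Installment 9: opening $172.63; payment $33.00; balance $139.63
Installment 10: opening $139.63; payment $33.00; balance $106.63
Installment 11: opening $106.63; payment $33.00; balance $73.63
Installment 12: opening $73.63; payment $33.00; balance $40.63
Installment 13: opening $40.63; payment $33.00; balance $7.63
Installment 14: opening $7.63; payment $7.63; balance $0.00
Balance reaches $0.00 in installment 14.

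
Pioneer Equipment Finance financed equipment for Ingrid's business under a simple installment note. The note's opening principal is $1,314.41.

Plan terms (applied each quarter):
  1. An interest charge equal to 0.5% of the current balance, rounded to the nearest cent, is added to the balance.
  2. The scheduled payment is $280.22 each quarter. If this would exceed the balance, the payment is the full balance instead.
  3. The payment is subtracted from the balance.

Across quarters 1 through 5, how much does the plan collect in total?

Quarter 1: $1,314.41 +$6.57 interest = $1,320.98; pay $280.22 → $1,040.76
Quarter 2: $1,040.76 +$5.20 interest = $1,045.96; pay $280.22 → $765.74
Quarter 3: $765.74 +$3.83 interest = $769.57; pay $280.22 → $489.35
Quarter 4: $489.35 +$2.45 interest = $491.80; pay $280.22 → $211.58
Quarter 5: $211.58 +$1.06 interest = $212.64; pay $212.64 → $0.00
Total paid: $1,333.52

$1,333.52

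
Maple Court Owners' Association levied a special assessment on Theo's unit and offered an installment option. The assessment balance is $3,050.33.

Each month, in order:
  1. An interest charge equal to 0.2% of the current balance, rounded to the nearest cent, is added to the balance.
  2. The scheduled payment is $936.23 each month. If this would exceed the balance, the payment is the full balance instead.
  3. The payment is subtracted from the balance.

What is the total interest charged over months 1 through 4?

$13.23

Month 1: $3,050.33 +$6.10 interest = $3,056.43; pay $936.23 → $2,120.20
Month 2: $2,120.20 +$4.24 interest = $2,124.44; pay $936.23 → $1,188.21
Month 3: $1,188.21 +$2.38 interest = $1,190.59; pay $936.23 → $254.36
Month 4: $254.36 +$0.51 interest = $254.87; pay $254.87 → $0.00
Total interest: $6.10 + $4.24 + $2.38 + $0.51 = $13.23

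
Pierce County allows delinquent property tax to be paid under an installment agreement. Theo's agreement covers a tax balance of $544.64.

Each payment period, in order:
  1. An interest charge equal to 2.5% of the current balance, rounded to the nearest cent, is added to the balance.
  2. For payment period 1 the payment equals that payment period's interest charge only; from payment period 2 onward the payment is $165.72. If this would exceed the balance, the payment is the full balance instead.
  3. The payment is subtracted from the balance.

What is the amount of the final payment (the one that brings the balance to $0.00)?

$78.75

Payment period 1: opening $544.64; interest $13.62 → $558.26; payment $13.62; balance $544.64
Payment period 2: opening $544.64; interest $13.62 → $558.26; payment $165.72; balance $392.54
Payment period 3: opening $392.54; interest $9.81 → $402.35; payment $165.72; balance $236.63
Payment period 4: opening $236.63; interest $5.92 → $242.55; payment $165.72; balance $76.83
Payment period 5: opening $76.83; interest $1.92 → $78.75; payment $78.75; balance $0.00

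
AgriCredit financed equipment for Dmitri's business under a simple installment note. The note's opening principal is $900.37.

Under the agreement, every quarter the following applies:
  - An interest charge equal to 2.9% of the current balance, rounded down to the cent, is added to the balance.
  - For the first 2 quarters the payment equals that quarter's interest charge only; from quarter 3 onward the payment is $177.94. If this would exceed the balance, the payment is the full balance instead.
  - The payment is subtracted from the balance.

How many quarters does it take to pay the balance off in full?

8

Quarter 1: opening $900.37; interest $26.11 → $926.48; payment $26.11; balance $900.37
Quarter 2: opening $900.37; interest $26.11 → $926.48; payment $26.11; balance $900.37
Quarter 3: opening $900.37; interest $26.11 → $926.48; payment $177.94; balance $748.54
Quarter 4: opening $748.54; interest $21.70 → $770.24; payment $177.94; balance $592.30
Quarter 5: opening $592.30; interest $17.17 → $609.47; payment $177.94; balance $431.53
Quarter 6: opening $431.53; interest $12.51 → $444.04; payment $177.94; balance $266.10
Quarter 7: opening $266.10; interest $7.71 → $273.81; payment $177.94; balance $95.87
Quarter 8: opening $95.87; interest $2.78 → $98.65; payment $98.65; balance $0.00
Balance reaches $0.00 in quarter 8.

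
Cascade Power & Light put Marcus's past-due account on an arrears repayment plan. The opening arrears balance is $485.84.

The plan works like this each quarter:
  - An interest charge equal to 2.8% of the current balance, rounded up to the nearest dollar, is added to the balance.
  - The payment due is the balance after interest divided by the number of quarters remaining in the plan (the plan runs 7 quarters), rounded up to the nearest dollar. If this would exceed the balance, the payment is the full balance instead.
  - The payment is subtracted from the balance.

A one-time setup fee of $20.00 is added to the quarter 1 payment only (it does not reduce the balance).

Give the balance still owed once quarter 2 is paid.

$365.84

Quarter 1: opening $485.84; interest $14.00 → $499.84; payment $72.00 (+ $20.00 fee); balance $427.84
Quarter 2: opening $427.84; interest $12.00 → $439.84; payment $74.00; balance $365.84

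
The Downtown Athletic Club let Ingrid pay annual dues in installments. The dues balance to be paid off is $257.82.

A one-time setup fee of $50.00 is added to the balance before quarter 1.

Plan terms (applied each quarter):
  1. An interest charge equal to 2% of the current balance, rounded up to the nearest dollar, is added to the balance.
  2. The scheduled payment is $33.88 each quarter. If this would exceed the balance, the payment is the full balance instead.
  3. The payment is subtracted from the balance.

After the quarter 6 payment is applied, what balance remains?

Quarter 1: $307.82 +$7.00 interest = $314.82; pay $33.88 → $280.94
Quarter 2: $280.94 +$6.00 interest = $286.94; pay $33.88 → $253.06
Quarter 3: $253.06 +$6.00 interest = $259.06; pay $33.88 → $225.18
Quarter 4: $225.18 +$5.00 interest = $230.18; pay $33.88 → $196.30
Quarter 5: $196.30 +$4.00 interest = $200.30; pay $33.88 → $166.42
Quarter 6: $166.42 +$4.00 interest = $170.42; pay $33.88 → $136.54

$136.54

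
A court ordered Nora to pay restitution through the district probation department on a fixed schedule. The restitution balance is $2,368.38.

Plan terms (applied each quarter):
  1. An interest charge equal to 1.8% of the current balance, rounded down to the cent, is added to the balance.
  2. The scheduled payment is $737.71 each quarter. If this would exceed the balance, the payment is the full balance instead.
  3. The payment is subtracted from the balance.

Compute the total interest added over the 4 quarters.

$94.53

Quarter 1: opening $2,368.38; interest $42.63 → $2,411.01; payment $737.71; balance $1,673.30
Quarter 2: opening $1,673.30; interest $30.11 → $1,703.41; payment $737.71; balance $965.70
Quarter 3: opening $965.70; interest $17.38 → $983.08; payment $737.71; balance $245.37
Quarter 4: opening $245.37; interest $4.41 → $249.78; payment $249.78; balance $0.00
Total interest: $42.63 + $30.11 + $17.38 + $4.41 = $94.53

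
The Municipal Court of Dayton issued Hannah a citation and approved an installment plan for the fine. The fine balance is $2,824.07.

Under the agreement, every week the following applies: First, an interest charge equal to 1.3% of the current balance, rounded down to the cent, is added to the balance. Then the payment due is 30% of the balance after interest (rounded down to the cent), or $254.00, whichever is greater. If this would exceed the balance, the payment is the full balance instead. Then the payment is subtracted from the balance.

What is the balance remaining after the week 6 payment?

$221.40

Week 1: $2,824.07 +$36.71 interest = $2,860.78; pay $858.23 → $2,002.55
Week 2: $2,002.55 +$26.03 interest = $2,028.58; pay $608.57 → $1,420.01
Week 3: $1,420.01 +$18.46 interest = $1,438.47; pay $431.54 → $1,006.93
Week 4: $1,006.93 +$13.09 interest = $1,020.02; pay $306.00 → $714.02
Week 5: $714.02 +$9.28 interest = $723.30; pay $254.00 → $469.30
Week 6: $469.30 +$6.10 interest = $475.40; pay $254.00 → $221.40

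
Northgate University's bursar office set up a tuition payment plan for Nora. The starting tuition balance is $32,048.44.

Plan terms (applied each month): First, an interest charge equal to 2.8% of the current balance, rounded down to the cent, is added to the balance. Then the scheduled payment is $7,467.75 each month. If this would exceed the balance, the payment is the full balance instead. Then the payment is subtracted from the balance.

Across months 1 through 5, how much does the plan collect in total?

Month 1: opening $32,048.44; interest $897.35 → $32,945.79; payment $7,467.75; balance $25,478.04
Month 2: opening $25,478.04; interest $713.38 → $26,191.42; payment $7,467.75; balance $18,723.67
Month 3: opening $18,723.67; interest $524.26 → $19,247.93; payment $7,467.75; balance $11,780.18
Month 4: opening $11,780.18; interest $329.84 → $12,110.02; payment $7,467.75; balance $4,642.27
Month 5: opening $4,642.27; interest $129.98 → $4,772.25; payment $4,772.25; balance $0.00
Total paid: $34,643.25

$34,643.25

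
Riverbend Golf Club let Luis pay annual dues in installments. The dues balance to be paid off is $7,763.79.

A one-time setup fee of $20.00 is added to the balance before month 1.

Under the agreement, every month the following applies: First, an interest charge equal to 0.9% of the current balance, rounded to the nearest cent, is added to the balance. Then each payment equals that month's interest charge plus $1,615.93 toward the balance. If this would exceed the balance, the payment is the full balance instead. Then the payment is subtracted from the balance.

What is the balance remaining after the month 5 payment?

Month 1: $7,783.79 +$70.05 interest = $7,853.84; pay $1,685.98 → $6,167.86
Month 2: $6,167.86 +$55.51 interest = $6,223.37; pay $1,671.44 → $4,551.93
Month 3: $4,551.93 +$40.97 interest = $4,592.90; pay $1,656.90 → $2,936.00
Month 4: $2,936.00 +$26.42 interest = $2,962.42; pay $1,642.35 → $1,320.07
Month 5: $1,320.07 +$11.88 interest = $1,331.95; pay $1,331.95 → $0.00

$0.00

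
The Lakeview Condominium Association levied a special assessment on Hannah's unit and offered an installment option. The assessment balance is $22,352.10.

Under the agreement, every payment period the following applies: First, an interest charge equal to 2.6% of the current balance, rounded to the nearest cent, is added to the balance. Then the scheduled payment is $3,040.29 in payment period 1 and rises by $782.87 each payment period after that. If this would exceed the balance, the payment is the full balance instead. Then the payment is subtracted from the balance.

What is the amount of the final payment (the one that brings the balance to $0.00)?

$1,400.80

# | Opening | Interest | Payment | End bal
1 | $22,352.10 | $581.15 | $3,040.29 | $19,892.96
2 | $19,892.96 | $517.22 | $3,823.16 | $16,587.02
3 | $16,587.02 | $431.26 | $4,606.03 | $12,412.25
4 | $12,412.25 | $322.72 | $5,388.90 | $7,346.07
5 | $7,346.07 | $191.00 | $6,171.77 | $1,365.30
6 | $1,365.30 | $35.50 | $1,400.80 | $0.00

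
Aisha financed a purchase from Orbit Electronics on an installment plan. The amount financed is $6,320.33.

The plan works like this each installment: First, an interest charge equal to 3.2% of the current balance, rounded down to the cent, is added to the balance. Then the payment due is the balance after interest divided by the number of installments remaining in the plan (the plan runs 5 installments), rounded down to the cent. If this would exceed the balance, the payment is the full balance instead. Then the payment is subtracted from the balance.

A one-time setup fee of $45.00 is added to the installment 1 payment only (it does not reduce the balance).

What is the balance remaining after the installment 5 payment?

$0.00

# | Opening | Interest | Payment | Fee | End bal
1 | $6,320.33 | $202.25 | $1,304.51 | $45.00 | $5,218.07
2 | $5,218.07 | $166.97 | $1,346.26 | — | $4,038.78
3 | $4,038.78 | $129.24 | $1,389.34 | — | $2,778.68
4 | $2,778.68 | $88.91 | $1,433.79 | — | $1,433.80
5 | $1,433.80 | $45.88 | $1,479.68 | — | $0.00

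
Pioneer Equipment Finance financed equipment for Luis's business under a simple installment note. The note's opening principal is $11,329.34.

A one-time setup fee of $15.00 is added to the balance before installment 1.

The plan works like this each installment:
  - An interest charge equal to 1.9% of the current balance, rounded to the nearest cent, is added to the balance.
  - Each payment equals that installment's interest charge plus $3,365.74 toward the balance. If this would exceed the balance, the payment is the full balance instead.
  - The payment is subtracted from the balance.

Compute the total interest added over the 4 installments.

Installment 1: $11,344.34 +$215.54 interest = $11,559.88; pay $3,581.28 → $7,978.60
Installment 2: $7,978.60 +$151.59 interest = $8,130.19; pay $3,517.33 → $4,612.86
Installment 3: $4,612.86 +$87.64 interest = $4,700.50; pay $3,453.38 → $1,247.12
Installment 4: $1,247.12 +$23.70 interest = $1,270.82; pay $1,270.82 → $0.00
Total interest: $215.54 + $151.59 + $87.64 + $23.70 = $478.47

$478.47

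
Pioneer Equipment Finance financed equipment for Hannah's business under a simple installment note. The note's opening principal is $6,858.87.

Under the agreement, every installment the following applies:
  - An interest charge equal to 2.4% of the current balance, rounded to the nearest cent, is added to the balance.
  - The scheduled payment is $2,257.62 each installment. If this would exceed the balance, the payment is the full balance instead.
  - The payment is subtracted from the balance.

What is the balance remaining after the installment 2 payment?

$2,622.62

Installment 1: $6,858.87 +$164.61 interest = $7,023.48; pay $2,257.62 → $4,765.86
Installment 2: $4,765.86 +$114.38 interest = $4,880.24; pay $2,257.62 → $2,622.62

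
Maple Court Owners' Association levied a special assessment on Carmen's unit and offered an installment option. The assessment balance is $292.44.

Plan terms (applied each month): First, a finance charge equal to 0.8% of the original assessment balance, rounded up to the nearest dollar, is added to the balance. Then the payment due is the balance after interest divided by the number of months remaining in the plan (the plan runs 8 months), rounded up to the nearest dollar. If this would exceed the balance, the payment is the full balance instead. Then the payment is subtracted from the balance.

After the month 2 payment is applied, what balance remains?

Month 1: $292.44 +$3.00 interest = $295.44; pay $37.00 → $258.44
Month 2: $258.44 +$3.00 interest = $261.44; pay $38.00 → $223.44

$223.44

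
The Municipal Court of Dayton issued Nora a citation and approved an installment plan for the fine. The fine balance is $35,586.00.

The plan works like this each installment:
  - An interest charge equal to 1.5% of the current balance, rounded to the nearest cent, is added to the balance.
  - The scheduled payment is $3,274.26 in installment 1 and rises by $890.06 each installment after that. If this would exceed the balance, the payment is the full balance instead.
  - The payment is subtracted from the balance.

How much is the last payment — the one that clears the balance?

Installment 1: opening $35,586.00; interest $533.79 → $36,119.79; payment $3,274.26; balance $32,845.53
Installment 2: opening $32,845.53; interest $492.68 → $33,338.21; payment $4,164.32; balance $29,173.89
Installment 3: opening $29,173.89; interest $437.61 → $29,611.50; payment $5,054.38; balance $24,557.12
Installment 4: opening $24,557.12; interest $368.36 → $24,925.48; payment $5,944.44; balance $18,981.04
Installment 5: opening $18,981.04; interest $284.72 → $19,265.76; payment $6,834.50; balance $12,431.26
Installment 6: opening $12,431.26; interest $186.47 → $12,617.73; payment $7,724.56; balance $4,893.17
Installment 7: opening $4,893.17; interest $73.40 → $4,966.57; payment $4,966.57; balance $0.00

$4,966.57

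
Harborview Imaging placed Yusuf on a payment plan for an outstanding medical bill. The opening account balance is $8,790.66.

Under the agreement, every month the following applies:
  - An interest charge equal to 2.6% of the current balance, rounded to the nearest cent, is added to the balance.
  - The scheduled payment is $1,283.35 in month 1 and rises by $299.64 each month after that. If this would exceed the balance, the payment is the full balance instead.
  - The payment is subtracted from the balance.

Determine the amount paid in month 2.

Month 1: $8,790.66 +$228.56 interest = $9,019.22; pay $1,283.35 → $7,735.87
Month 2: $7,735.87 +$201.13 interest = $7,937.00; pay $1,582.99 → $6,354.01

$1,582.99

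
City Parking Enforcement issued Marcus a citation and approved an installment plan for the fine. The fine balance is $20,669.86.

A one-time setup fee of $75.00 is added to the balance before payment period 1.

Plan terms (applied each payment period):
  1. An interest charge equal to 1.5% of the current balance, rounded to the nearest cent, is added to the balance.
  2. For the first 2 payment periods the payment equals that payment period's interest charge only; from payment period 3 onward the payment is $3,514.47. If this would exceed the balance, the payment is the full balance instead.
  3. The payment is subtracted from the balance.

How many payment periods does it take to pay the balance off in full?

9

Payment period 1: opening $20,744.86; interest $311.17 → $21,056.03; payment $311.17; balance $20,744.86
Payment period 2: opening $20,744.86; interest $311.17 → $21,056.03; payment $311.17; balance $20,744.86
Payment period 3: opening $20,744.86; interest $311.17 → $21,056.03; payment $3,514.47; balance $17,541.56
Payment period 4: opening $17,541.56; interest $263.12 → $17,804.68; payment $3,514.47; balance $14,290.21
Payment period 5: opening $14,290.21; interest $214.35 → $14,504.56; payment $3,514.47; balance $10,990.09
Payment period 6: opening $10,990.09; interest $164.85 → $11,154.94; payment $3,514.47; balance $7,640.47
Payment period 7: opening $7,640.47; interest $114.61 → $7,755.08; payment $3,514.47; balance $4,240.61
Payment period 8: opening $4,240.61; interest $63.61 → $4,304.22; payment $3,514.47; balance $789.75
Payment period 9: opening $789.75; interest $11.85 → $801.60; payment $801.60; balance $0.00
Balance reaches $0.00 in payment period 9.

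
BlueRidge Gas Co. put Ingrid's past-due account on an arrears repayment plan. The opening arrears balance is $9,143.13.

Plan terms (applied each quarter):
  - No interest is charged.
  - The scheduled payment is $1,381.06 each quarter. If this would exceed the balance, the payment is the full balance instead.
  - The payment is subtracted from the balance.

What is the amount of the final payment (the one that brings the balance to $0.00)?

# | Opening | Payment | End bal
1 | $9,143.13 | $1,381.06 | $7,762.07
2 | $7,762.07 | $1,381.06 | $6,381.01
3 | $6,381.01 | $1,381.06 | $4,999.95
4 | $4,999.95 | $1,381.06 | $3,618.89
5 | $3,618.89 | $1,381.06 | $2,237.83
6 | $2,237.83 | $1,381.06 | $856.77
7 | $856.77 | $856.77 | $0.00

$856.77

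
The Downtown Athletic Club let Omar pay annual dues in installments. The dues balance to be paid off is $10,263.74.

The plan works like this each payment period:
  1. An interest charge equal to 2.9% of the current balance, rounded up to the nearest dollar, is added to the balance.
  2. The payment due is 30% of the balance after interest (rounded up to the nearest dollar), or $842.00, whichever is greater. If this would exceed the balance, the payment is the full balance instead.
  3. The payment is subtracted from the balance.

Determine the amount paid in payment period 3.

Payment period 1: $10,263.74 +$298.00 interest = $10,561.74; pay $3,169.00 → $7,392.74
Payment period 2: $7,392.74 +$215.00 interest = $7,607.74; pay $2,283.00 → $5,324.74
Payment period 3: $5,324.74 +$155.00 interest = $5,479.74; pay $1,644.00 → $3,835.74

$1,644.00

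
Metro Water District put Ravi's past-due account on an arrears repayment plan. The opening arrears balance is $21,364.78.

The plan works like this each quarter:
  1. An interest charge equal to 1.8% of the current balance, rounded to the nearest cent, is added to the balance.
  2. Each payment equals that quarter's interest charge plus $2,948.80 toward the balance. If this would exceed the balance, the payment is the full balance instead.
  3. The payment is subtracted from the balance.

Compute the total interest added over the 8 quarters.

Quarter 1: opening $21,364.78; interest $384.57 → $21,749.35; payment $3,333.37; balance $18,415.98
Quarter 2: opening $18,415.98; interest $331.49 → $18,747.47; payment $3,280.29; balance $15,467.18
Quarter 3: opening $15,467.18; interest $278.41 → $15,745.59; payment $3,227.21; balance $12,518.38
Quarter 4: opening $12,518.38; interest $225.33 → $12,743.71; payment $3,174.13; balance $9,569.58
Quarter 5: opening $9,569.58; interest $172.25 → $9,741.83; payment $3,121.05; balance $6,620.78
Quarter 6: opening $6,620.78; interest $119.17 → $6,739.95; payment $3,067.97; balance $3,671.98
Quarter 7: opening $3,671.98; interest $66.10 → $3,738.08; payment $3,014.90; balance $723.18
Quarter 8: opening $723.18; interest $13.02 → $736.20; payment $736.20; balance $0.00
Total interest: $384.57 + $331.49 + $278.41 + $225.33 + $172.25 + $119.17 + $66.10 + $13.02 = $1,590.34

$1,590.34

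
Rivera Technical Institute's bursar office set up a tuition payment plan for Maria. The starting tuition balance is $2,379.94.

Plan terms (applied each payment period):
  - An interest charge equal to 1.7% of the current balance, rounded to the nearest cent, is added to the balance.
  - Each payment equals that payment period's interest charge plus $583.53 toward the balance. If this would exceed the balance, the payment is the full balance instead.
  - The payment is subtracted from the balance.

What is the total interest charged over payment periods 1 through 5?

Payment period 1: $2,379.94 +$40.46 interest = $2,420.40; pay $623.99 → $1,796.41
Payment period 2: $1,796.41 +$30.54 interest = $1,826.95; pay $614.07 → $1,212.88
Payment period 3: $1,212.88 +$20.62 interest = $1,233.50; pay $604.15 → $629.35
Payment period 4: $629.35 +$10.70 interest = $640.05; pay $594.23 → $45.82
Payment period 5: $45.82 +$0.78 interest = $46.60; pay $46.60 → $0.00
Total interest: $40.46 + $30.54 + $20.62 + $10.70 + $0.78 = $103.10

$103.10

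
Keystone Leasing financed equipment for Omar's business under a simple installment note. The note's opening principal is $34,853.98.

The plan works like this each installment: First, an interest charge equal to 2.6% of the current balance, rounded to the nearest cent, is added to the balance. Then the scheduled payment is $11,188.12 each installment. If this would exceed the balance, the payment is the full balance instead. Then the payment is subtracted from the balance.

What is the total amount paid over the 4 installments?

# | Opening | Interest | Payment | End bal
1 | $34,853.98 | $906.20 | $11,188.12 | $24,572.06
2 | $24,572.06 | $638.87 | $11,188.12 | $14,022.81
3 | $14,022.81 | $364.59 | $11,188.12 | $3,199.28
4 | $3,199.28 | $83.18 | $3,282.46 | $0.00
Total paid: $36,846.82

$36,846.82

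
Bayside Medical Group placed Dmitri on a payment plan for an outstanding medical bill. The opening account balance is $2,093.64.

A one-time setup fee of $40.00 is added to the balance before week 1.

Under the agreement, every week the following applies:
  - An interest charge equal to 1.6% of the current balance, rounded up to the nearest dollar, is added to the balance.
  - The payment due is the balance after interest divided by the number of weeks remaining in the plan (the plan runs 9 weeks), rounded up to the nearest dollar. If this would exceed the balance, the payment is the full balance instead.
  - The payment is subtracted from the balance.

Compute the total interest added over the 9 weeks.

Week 1: opening $2,133.64; interest $35.00 → $2,168.64; payment $241.00; balance $1,927.64
Week 2: opening $1,927.64; interest $31.00 → $1,958.64; payment $245.00; balance $1,713.64
Week 3: opening $1,713.64; interest $28.00 → $1,741.64; payment $249.00; balance $1,492.64
Week 4: opening $1,492.64; interest $24.00 → $1,516.64; payment $253.00; balance $1,263.64
Week 5: opening $1,263.64; interest $21.00 → $1,284.64; payment $257.00; balance $1,027.64
Week 6: opening $1,027.64; interest $17.00 → $1,044.64; payment $262.00; balance $782.64
Week 7: opening $782.64; interest $13.00 → $795.64; payment $266.00; balance $529.64
Week 8: opening $529.64; interest $9.00 → $538.64; payment $270.00; balance $268.64
Week 9: opening $268.64; interest $5.00 → $273.64; payment $273.64; balance $0.00
Total interest: $35.00 + $31.00 + $28.00 + $24.00 + $21.00 + $17.00 + $13.00 + $9.00 + $5.00 = $183.00

$183.00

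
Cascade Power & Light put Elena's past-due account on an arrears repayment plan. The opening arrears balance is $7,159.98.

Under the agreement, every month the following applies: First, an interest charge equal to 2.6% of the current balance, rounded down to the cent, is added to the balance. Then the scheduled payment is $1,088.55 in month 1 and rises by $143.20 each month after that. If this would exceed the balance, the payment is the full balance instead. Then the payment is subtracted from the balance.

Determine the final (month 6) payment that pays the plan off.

# | Opening | Interest | Payment | End bal
1 | $7,159.98 | $186.15 | $1,088.55 | $6,257.58
2 | $6,257.58 | $162.69 | $1,231.75 | $5,188.52
3 | $5,188.52 | $134.90 | $1,374.95 | $3,948.47
4 | $3,948.47 | $102.66 | $1,518.15 | $2,532.98
5 | $2,532.98 | $65.85 | $1,661.35 | $937.48
6 | $937.48 | $24.37 | $961.85 | $0.00

$961.85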